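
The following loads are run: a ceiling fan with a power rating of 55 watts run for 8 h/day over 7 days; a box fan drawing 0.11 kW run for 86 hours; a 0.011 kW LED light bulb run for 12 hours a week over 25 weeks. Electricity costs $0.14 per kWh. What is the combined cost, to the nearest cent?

ceiling fan: Runtime = 8 h/day × 7 days = 56 h
ceiling fan: 0.055 kW × 56 h = 3.08 kWh
box fan: 0.11 kW × 86 h = 9.46 kWh
LED light bulb: Runtime = 12 h/week × 25 weeks = 300 h
LED light bulb: 0.011 kW × 300 h = 3.3 kWh
Total energy = 15.84 kWh
Cost = 15.84 × $0.14 = $2.22

$2.22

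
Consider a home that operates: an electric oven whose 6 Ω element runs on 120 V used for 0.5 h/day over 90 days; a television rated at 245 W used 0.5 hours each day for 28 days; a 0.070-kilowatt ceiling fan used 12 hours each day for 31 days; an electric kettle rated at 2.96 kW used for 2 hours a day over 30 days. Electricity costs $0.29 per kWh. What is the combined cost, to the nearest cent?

electric oven: Power = V²/R = 120²/6 = 2400 W = 2.4 kW
electric oven: Runtime = 0.5 h/day × 90 days = 45 h
electric oven: 2.4 kW × 45 h = 108 kWh
television: Runtime = 0.5 h/day × 28 days = 14 h
television: 0.245 kW × 14 h = 3.43 kWh
ceiling fan: Runtime = 12 h/day × 31 days = 372 h
ceiling fan: 0.07 kW × 372 h = 26.04 kWh
electric kettle: Runtime = 2 h/day × 30 days = 60 h
electric kettle: 2.96 kW × 60 h = 177.6 kWh
Total energy = 315.07 kWh
Cost = 315.07 × $0.29 = $91.37

$91.37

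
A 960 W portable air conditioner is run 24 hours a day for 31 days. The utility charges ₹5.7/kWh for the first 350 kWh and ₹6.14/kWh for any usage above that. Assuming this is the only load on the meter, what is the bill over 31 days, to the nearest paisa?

Runtime = 24 h × 31 = 744 h
Energy = 0.96 kW × 744 h = 714.24 kWh
Tier 1 (0–350 kWh): 350 × ₹5.7 = ₹1995
Above 350 kWh: 364.24 × ₹6.14 = ₹2236.4336
Bill = ₹4231.43

₹4231.43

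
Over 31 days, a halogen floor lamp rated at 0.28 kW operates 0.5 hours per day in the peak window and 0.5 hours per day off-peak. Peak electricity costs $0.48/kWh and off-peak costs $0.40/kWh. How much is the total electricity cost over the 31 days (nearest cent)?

$3.82

Peak energy = 0.28 kW × 0.5 h × 31 = 4.34 kWh
Off-peak energy = 0.28 kW × 0.5 h × 31 = 4.34 kWh
Cost = 4.34 × $0.48 + 4.34 × $0.40 = $2.0832 + $1.736 = $3.82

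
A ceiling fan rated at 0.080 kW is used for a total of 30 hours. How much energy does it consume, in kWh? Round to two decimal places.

2.40 kWh

Energy = 0.08 kW × 30 h = 2.4 kWh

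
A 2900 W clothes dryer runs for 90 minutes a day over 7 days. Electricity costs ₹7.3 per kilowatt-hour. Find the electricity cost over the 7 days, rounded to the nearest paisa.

Runtime = 90 min × 7 = 630 min = 10.5 h
Energy = 2.9 kW × 10.5 h = 30.45 kWh
Cost = 30.45 kWh × ₹7.3/kWh = ₹222.29

₹222.29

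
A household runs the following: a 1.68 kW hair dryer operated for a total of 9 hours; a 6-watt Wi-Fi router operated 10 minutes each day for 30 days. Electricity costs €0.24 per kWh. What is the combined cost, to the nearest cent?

hair dryer: 1.68 kW × 9 h = 15.12 kWh
Wi-Fi router: Runtime = 10 min × 30 = 300 min = 5 h
Wi-Fi router: 0.006 kW × 5 h = 0.03 kWh
Total energy = 15.15 kWh
Cost = 15.15 × €0.24 = €3.64

€3.64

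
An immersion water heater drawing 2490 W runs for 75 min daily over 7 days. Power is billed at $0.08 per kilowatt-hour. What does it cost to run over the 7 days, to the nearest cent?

Runtime = 75 min × 7 = 525 min = 8.75 h
Energy = 2.49 kW × 8.75 h = 21.7875 kWh
Cost = 21.7875 kWh × $0.08/kWh = $1.74

$1.74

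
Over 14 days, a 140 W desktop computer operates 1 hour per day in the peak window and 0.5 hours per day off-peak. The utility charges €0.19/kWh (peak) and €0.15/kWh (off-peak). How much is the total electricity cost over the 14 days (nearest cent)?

€0.52

Peak energy = 0.14 kW × 1 h × 14 = 1.96 kWh
Off-peak energy = 0.14 kW × 0.5 h × 14 = 0.98 kWh
Cost = 1.96 × €0.19 + 0.98 × €0.15 = €0.3724 + €0.147 = €0.52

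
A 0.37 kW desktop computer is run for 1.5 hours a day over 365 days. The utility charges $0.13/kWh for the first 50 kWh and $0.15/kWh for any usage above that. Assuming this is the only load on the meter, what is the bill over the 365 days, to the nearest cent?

$29.39

Runtime = 1.5 h/day × 365 days = 547.5 h
Energy = 0.37 kW × 547.5 h = 202.575 kWh
Tier 1 (0–50 kWh): 50 × $0.13 = $6.5
Above 50 kWh: 152.575 × $0.15 = $22.88625
Bill = $29.39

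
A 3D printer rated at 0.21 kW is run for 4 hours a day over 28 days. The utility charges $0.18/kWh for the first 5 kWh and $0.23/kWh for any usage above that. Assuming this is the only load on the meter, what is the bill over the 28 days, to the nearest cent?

$5.16

Runtime = 4 h/day × 28 days = 112 h
Energy = 0.21 kW × 112 h = 23.52 kWh
Tier 1 (0–5 kWh): 5 × $0.18 = $0.9
Above 5 kWh: 18.52 × $0.23 = $4.2596
Bill = $5.16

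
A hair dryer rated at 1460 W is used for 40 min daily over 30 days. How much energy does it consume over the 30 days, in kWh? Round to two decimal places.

29.20 kWh

Runtime = 40 min × 30 = 1200 min = 20 h
Energy = 1.46 kW × 20 h = 29.2 kWh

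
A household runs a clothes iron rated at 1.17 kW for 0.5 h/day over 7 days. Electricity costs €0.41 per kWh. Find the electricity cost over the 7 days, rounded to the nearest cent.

Runtime = 0.5 h/day × 7 days = 3.5 h
Energy = 1.17 kW × 3.5 h = 4.095 kWh
Cost = 4.095 kWh × €0.41/kWh = €1.68

€1.68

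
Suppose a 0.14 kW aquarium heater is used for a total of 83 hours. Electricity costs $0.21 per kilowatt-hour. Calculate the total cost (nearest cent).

$2.44

Energy = 0.14 kW × 83 h = 11.62 kWh
Cost = 11.62 kWh × $0.21/kWh = $2.44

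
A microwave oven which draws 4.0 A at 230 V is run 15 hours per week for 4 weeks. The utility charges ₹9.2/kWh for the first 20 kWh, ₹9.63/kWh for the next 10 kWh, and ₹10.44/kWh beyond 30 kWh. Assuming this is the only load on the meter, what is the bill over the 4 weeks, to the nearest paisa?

Power = 4.0 A × 230 V = 920 W = 0.92 kW
Runtime = 15 h/week × 4 weeks = 60 h
Energy = 0.92 kW × 60 h = 55.2 kWh
Tier 1 (0–20 kWh): 20 × ₹9.2 = ₹184
Tier 2 (20–30 kWh): 10 × ₹9.63 = ₹96.3
Above 30 kWh: 25.2 × ₹10.44 = ₹263.088
Bill = ₹543.39

₹543.39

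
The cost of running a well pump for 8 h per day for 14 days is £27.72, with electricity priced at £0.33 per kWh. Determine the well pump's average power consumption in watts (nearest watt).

750 W

Energy = £27.72 ÷ £0.33/kWh = 84 kWh
Runtime = 8 h/day × 14 days = 112 h
Power = 84 kWh ÷ 112 h = 0.75 kW = 750 W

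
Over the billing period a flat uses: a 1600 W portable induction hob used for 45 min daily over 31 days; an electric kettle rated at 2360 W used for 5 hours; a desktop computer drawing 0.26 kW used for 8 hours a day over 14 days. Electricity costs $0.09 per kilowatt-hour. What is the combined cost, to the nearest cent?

portable induction hob: Runtime = 45 min × 31 = 1395 min = 23.25 h
portable induction hob: 1.6 kW × 23.25 h = 37.2 kWh
electric kettle: 2.36 kW × 5 h = 11.8 kWh
desktop computer: Runtime = 8 h/day × 14 days = 112 h
desktop computer: 0.26 kW × 112 h = 29.12 kWh
Total energy = 78.12 kWh
Cost = 78.12 × $0.09 = $7.03

$7.03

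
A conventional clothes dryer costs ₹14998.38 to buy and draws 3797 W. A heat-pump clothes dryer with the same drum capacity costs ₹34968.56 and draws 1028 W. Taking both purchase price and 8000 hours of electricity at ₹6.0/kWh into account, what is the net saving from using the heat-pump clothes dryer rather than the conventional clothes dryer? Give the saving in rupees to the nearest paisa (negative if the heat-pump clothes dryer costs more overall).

conventional clothes dryer: ₹14998.38 + (3797/1000) kW × 8000 h × ₹6.0 = ₹14998.38 + ₹182256 = ₹197254.38
heat-pump clothes dryer: ₹34968.56 + (1028/1000) kW × 8000 h × ₹6.0 = ₹34968.56 + ₹49344 = ₹84312.56
Saving = ₹197254.38 − ₹84312.56 = ₹112941.82

₹112941.82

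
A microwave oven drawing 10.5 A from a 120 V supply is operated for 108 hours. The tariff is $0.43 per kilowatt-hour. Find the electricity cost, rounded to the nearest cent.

Power = 10.5 A × 120 V = 1260 W = 1.26 kW
Energy = 1.26 kW × 108 h = 136.08 kWh
Cost = 136.08 kWh × $0.43/kWh = $58.51

$58.51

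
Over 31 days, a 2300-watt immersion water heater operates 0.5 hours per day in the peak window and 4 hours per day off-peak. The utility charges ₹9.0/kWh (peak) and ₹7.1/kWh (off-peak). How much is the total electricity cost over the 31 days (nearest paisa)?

Peak energy = 2.3 kW × 0.5 h × 31 = 35.65 kWh
Off-peak energy = 2.3 kW × 4 h × 31 = 285.2 kWh
Cost = 35.65 × ₹9.0 + 285.2 × ₹7.1 = ₹320.85 + ₹2024.92 = ₹2345.77

₹2345.77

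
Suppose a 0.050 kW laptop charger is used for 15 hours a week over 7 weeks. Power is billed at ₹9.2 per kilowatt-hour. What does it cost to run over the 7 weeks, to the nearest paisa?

Runtime = 15 h/week × 7 weeks = 105 h
Energy = 0.05 kW × 105 h = 5.25 kWh
Cost = 5.25 kWh × ₹9.2/kWh = ₹48.30

₹48.30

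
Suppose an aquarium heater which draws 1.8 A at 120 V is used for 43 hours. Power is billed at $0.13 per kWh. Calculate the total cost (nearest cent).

$1.21

Power = 1.8 A × 120 V = 216 W = 0.216 kW
Energy = 0.216 kW × 43 h = 9.288 kWh
Cost = 9.288 kWh × $0.13/kWh = $1.21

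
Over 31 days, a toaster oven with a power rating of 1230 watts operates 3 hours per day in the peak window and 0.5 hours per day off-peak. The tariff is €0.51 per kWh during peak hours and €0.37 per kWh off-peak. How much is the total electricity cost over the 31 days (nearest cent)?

Peak energy = 1.23 kW × 3 h × 31 = 114.39 kWh
Off-peak energy = 1.23 kW × 0.5 h × 31 = 19.065 kWh
Cost = 114.39 × €0.51 + 19.065 × €0.37 = €58.3389 + €7.05405 = €65.39

€65.39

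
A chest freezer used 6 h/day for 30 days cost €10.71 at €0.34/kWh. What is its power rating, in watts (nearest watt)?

175 W

Energy = €10.71 ÷ €0.34/kWh = 31.5 kWh
Runtime = 6 h/day × 30 days = 180 h
Power = 31.5 kWh ÷ 180 h = 0.175 kW = 175 W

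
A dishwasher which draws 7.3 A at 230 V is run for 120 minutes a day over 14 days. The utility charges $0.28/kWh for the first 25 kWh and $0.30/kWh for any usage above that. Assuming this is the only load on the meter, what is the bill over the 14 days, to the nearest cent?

Power = 7.3 A × 230 V = 1679 W = 1.679 kW
Runtime = 120 min × 14 = 1680 min = 28 h
Energy = 1.679 kW × 28 h = 47.012 kWh
Tier 1 (0–25 kWh): 25 × $0.28 = $7
Above 25 kWh: 22.012 × $0.30 = $6.6036
Bill = $13.60

$13.60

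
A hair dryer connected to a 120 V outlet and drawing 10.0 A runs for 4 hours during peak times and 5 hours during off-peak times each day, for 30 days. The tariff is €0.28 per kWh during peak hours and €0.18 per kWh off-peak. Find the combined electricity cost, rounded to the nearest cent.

€72.72

Power = 10.0 A × 120 V = 1200 W = 1.2 kW
Peak energy = 1.2 kW × 4 h × 30 = 144 kWh
Off-peak energy = 1.2 kW × 5 h × 30 = 180 kWh
Cost = 144 × €0.28 + 180 × €0.18 = €40.32 + €32.4 = €72.72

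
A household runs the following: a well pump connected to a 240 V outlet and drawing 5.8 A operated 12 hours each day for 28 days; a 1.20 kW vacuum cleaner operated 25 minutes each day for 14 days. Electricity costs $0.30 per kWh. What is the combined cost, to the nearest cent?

well pump: Power = 5.8 A × 240 V = 1392 W = 1.392 kW
well pump: Runtime = 12 h/day × 28 days = 336 h
well pump: 1.392 kW × 336 h = 467.712 kWh
vacuum cleaner: Runtime = 25 min × 14 = 350 min = 5.833333… h
vacuum cleaner: 1.2 kW × 5.833333… h = 7 kWh
Total energy = 474.712 kWh
Cost = 474.712 × $0.30 = $142.41

$142.41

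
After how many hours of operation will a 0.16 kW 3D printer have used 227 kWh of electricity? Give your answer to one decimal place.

Hours = 227 kWh ÷ 0.16 kW = 1418.8 h

1418.8 h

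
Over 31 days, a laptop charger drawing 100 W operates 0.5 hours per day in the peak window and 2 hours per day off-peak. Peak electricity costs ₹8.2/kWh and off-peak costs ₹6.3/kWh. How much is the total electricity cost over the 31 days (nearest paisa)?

₹51.77

Peak energy = 0.1 kW × 0.5 h × 31 = 1.55 kWh
Off-peak energy = 0.1 kW × 2 h × 31 = 6.2 kWh
Cost = 1.55 × ₹8.2 + 6.2 × ₹6.3 = ₹12.71 + ₹39.06 = ₹51.77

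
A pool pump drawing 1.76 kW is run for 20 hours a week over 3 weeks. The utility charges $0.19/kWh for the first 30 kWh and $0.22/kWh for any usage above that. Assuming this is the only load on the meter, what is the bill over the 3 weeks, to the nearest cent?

$22.33

Runtime = 20 h/week × 3 weeks = 60 h
Energy = 1.76 kW × 60 h = 105.6 kWh
Tier 1 (0–30 kWh): 30 × $0.19 = $5.7
Above 30 kWh: 75.6 × $0.22 = $16.632
Bill = $22.33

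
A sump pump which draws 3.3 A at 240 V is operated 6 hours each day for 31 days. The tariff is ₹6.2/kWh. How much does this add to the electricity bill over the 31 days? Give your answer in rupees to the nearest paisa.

Power = 3.3 A × 240 V = 792 W = 0.792 kW
Runtime = 6 h/day × 31 days = 186 h
Energy = 0.792 kW × 186 h = 147.312 kWh
Cost = 147.312 kWh × ₹6.2/kWh = ₹913.33

₹913.33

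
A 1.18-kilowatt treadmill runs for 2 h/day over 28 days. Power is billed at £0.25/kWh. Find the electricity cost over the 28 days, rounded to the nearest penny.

Runtime = 2 h/day × 28 days = 56 h
Energy = 1.18 kW × 56 h = 66.08 kWh
Cost = 66.08 kWh × £0.25/kWh = £16.52

£16.52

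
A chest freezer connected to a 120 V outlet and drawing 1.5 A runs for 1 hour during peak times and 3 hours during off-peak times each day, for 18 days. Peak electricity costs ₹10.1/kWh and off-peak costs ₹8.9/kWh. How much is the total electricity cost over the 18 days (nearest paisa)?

Power = 1.5 A × 120 V = 180 W = 0.18 kW
Peak energy = 0.18 kW × 1 h × 18 = 3.24 kWh
Off-peak energy = 0.18 kW × 3 h × 18 = 9.72 kWh
Cost = 3.24 × ₹10.1 + 9.72 × ₹8.9 = ₹32.724 + ₹86.508 = ₹119.23

₹119.23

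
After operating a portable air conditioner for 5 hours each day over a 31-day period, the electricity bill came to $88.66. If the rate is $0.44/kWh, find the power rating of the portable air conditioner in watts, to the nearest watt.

1300 W

Energy = $88.66 ÷ $0.44/kWh = 201.5 kWh
Runtime = 5 h/day × 31 days = 155 h
Power = 201.5 kWh ÷ 155 h = 1.3 kW = 1300 W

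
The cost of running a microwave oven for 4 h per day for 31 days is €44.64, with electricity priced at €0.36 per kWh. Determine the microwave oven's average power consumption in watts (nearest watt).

1000 W

Energy = €44.64 ÷ €0.36/kWh = 124 kWh
Runtime = 4 h/day × 31 days = 124 h
Power = 124 kWh ÷ 124 h = 1 kW = 1000 W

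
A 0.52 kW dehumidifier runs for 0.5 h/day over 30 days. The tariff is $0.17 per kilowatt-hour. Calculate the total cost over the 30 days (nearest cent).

Runtime = 0.5 h/day × 30 days = 15 h
Energy = 0.52 kW × 15 h = 7.8 kWh
Cost = 7.8 kWh × $0.17/kWh = $1.33

$1.33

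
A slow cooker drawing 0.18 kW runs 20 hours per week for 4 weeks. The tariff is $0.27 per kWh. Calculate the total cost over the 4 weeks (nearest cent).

Runtime = 20 h/week × 4 weeks = 80 h
Energy = 0.18 kW × 80 h = 14.4 kWh
Cost = 14.4 kWh × $0.27/kWh = $3.89

$3.89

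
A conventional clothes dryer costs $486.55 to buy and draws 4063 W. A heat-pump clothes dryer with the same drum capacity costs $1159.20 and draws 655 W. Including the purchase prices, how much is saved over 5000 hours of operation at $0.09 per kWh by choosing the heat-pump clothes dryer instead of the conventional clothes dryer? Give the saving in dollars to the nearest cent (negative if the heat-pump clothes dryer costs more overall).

conventional clothes dryer: $486.55 + (4063/1000) kW × 5000 h × $0.09 = $486.55 + $1828.35 = $2314.9
heat-pump clothes dryer: $1159.20 + (655/1000) kW × 5000 h × $0.09 = $1159.20 + $294.75 = $1453.95
Saving = $2314.9 − $1453.95 = $860.95

$860.95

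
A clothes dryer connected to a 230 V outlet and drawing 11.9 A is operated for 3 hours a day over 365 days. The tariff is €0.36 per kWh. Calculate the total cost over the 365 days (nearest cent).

Power = 11.9 A × 230 V = 2737 W = 2.737 kW
Runtime = 3 h/day × 365 days = 1095 h
Energy = 2.737 kW × 1095 h = 2997.015 kWh
Cost = 2997.015 kWh × €0.36/kWh = €1078.93

€1078.93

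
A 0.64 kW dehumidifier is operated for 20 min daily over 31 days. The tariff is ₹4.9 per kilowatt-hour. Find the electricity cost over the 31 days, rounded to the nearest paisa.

₹32.41

Runtime = 20 min × 31 = 620 min = 10.333333… h
Energy = 0.64 kW × 10.333333… h = 6.613333… kWh
Cost = 6.613333… kWh × ₹4.9/kWh = ₹32.41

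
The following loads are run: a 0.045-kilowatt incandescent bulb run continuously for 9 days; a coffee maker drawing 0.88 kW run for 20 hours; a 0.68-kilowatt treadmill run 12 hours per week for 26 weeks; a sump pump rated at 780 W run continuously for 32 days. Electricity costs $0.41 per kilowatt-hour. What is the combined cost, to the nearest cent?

incandescent bulb: Runtime = 24 h × 9 = 216 h
incandescent bulb: 0.045 kW × 216 h = 9.72 kWh
coffee maker: 0.88 kW × 20 h = 17.6 kWh
treadmill: Runtime = 12 h/week × 26 weeks = 312 h
treadmill: 0.68 kW × 312 h = 212.16 kWh
sump pump: Runtime = 24 h × 32 = 768 h
sump pump: 0.78 kW × 768 h = 599.04 kWh
Total energy = 838.52 kWh
Cost = 838.52 × $0.41 = $343.79

$343.79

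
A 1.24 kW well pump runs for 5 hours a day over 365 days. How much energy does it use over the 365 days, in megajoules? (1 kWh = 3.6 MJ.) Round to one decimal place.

Runtime = 5 h/day × 365 days = 1825 h
Energy = 1.24 kW × 1825 h = 2263 kWh
= 2263 × 3.6 MJ = 8146.8 MJ

8146.8 MJ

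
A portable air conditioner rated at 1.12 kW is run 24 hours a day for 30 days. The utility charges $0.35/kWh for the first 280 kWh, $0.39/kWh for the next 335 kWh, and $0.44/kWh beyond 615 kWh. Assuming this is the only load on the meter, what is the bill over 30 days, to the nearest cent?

$312.87

Runtime = 24 h × 30 = 720 h
Energy = 1.12 kW × 720 h = 806.4 kWh
Tier 1 (0–280 kWh): 280 × $0.35 = $98
Tier 2 (280–615 kWh): 335 × $0.39 = $130.65
Above 615 kWh: 191.4 × $0.44 = $84.216
Bill = $312.87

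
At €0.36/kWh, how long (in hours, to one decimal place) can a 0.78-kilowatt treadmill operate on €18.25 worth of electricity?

Energy available = €18.25 ÷ €0.36/kWh = 50.6944 kWh
Hours = 50.6944 kWh ÷ 0.78 kW = 65.0 h

65.0 h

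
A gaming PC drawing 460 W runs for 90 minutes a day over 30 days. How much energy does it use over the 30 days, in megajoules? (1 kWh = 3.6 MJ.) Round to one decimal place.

74.5 MJ

Runtime = 90 min × 30 = 2700 min = 45 h
Energy = 0.46 kW × 45 h = 20.7 kWh
= 20.7 × 3.6 MJ = 74.5 MJ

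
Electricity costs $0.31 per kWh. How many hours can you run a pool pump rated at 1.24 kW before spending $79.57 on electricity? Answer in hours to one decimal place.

Energy available = $79.57 ÷ $0.31/kWh = 256.6774 kWh
Hours = 256.6774 kWh ÷ 1.24 kW = 207.0 h

207.0 h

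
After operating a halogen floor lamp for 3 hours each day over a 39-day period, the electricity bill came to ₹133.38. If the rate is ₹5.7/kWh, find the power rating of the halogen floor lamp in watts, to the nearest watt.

Energy = ₹133.38 ÷ ₹5.7/kWh = 23.4 kWh
Runtime = 3 h/day × 39 days = 117 h
Power = 23.4 kWh ÷ 117 h = 0.2 kW = 200 W

200 W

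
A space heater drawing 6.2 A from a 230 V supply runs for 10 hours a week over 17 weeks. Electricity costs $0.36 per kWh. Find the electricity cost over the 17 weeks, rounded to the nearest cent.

$87.27

Power = 6.2 A × 230 V = 1426 W = 1.426 kW
Runtime = 10 h/week × 17 weeks = 170 h
Energy = 1.426 kW × 170 h = 242.42 kWh
Cost = 242.42 kWh × $0.36/kWh = $87.27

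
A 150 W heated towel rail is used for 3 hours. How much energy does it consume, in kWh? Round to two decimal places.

0.45 kWh

Energy = 0.15 kW × 3 h = 0.45 kWh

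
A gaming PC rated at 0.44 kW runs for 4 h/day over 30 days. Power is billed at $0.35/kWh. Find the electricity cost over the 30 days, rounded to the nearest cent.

$18.48

Runtime = 4 h/day × 30 days = 120 h
Energy = 0.44 kW × 120 h = 52.8 kWh
Cost = 52.8 kWh × $0.35/kWh = $18.48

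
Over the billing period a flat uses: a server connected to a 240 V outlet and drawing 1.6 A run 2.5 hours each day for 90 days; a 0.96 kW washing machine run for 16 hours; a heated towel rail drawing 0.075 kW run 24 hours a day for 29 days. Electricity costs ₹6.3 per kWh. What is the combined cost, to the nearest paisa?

₹969.95

server: Power = 1.6 A × 240 V = 384 W = 0.384 kW
server: Runtime = 2.5 h/day × 90 days = 225 h
server: 0.384 kW × 225 h = 86.4 kWh
washing machine: 0.96 kW × 16 h = 15.36 kWh
heated towel rail: Runtime = 24 h × 29 = 696 h
heated towel rail: 0.075 kW × 696 h = 52.2 kWh
Total energy = 153.96 kWh
Cost = 153.96 × ₹6.3 = ₹969.95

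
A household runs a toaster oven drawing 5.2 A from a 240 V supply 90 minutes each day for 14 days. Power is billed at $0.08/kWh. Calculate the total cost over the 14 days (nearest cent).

$2.10

Power = 5.2 A × 240 V = 1248 W = 1.248 kW
Runtime = 90 min × 14 = 1260 min = 21 h
Energy = 1.248 kW × 21 h = 26.208 kWh
Cost = 26.208 kWh × $0.08/kWh = $2.10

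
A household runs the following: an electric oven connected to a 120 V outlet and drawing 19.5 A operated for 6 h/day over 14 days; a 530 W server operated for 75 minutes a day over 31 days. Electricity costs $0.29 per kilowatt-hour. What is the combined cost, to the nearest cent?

electric oven: Power = 19.5 A × 120 V = 2340 W = 2.34 kW
electric oven: Runtime = 6 h/day × 14 days = 84 h
electric oven: 2.34 kW × 84 h = 196.56 kWh
server: Runtime = 75 min × 31 = 2325 min = 38.75 h
server: 0.53 kW × 38.75 h = 20.5375 kWh
Total energy = 217.0975 kWh
Cost = 217.0975 × $0.29 = $62.96

$62.96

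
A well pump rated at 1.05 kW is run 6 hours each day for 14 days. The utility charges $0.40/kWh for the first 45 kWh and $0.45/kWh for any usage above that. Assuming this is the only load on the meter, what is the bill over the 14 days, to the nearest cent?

$37.44

Runtime = 6 h/day × 14 days = 84 h
Energy = 1.05 kW × 84 h = 88.2 kWh
Tier 1 (0–45 kWh): 45 × $0.40 = $18
Above 45 kWh: 43.2 × $0.45 = $19.44
Bill = $37.44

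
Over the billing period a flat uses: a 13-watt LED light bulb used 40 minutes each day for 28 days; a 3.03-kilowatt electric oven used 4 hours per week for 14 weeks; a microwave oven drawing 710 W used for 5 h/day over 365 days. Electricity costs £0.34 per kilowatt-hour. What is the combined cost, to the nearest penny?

£498.33

LED light bulb: Runtime = 40 min × 28 = 1120 min = 18.666666… h
LED light bulb: 0.013 kW × 18.666666… h = 0.242666… kWh
electric oven: Runtime = 4 h/week × 14 weeks = 56 h
electric oven: 3.03 kW × 56 h = 169.68 kWh
microwave oven: Runtime = 5 h/day × 365 days = 1825 h
microwave oven: 0.71 kW × 1825 h = 1295.75 kWh
Total energy = 1465.672666… kWh
Cost = 1465.672666… × £0.34 = £498.33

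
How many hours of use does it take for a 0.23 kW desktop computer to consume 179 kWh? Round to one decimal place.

Hours = 179 kWh ÷ 0.23 kW = 778.3 h

778.3 h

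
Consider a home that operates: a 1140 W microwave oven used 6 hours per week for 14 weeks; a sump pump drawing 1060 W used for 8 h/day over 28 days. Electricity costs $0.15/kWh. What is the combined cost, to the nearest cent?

$49.98

microwave oven: Runtime = 6 h/week × 14 weeks = 84 h
microwave oven: 1.14 kW × 84 h = 95.76 kWh
sump pump: Runtime = 8 h/day × 28 days = 224 h
sump pump: 1.06 kW × 224 h = 237.44 kWh
Total energy = 333.2 kWh
Cost = 333.2 × $0.15 = $49.98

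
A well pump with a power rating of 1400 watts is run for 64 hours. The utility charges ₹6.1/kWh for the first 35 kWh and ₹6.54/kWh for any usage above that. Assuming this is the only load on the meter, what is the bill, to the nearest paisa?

₹570.58

Energy = 1.4 kW × 64 h = 89.6 kWh
Tier 1 (0–35 kWh): 35 × ₹6.1 = ₹213.5
Above 35 kWh: 54.6 × ₹6.54 = ₹357.084
Bill = ₹570.58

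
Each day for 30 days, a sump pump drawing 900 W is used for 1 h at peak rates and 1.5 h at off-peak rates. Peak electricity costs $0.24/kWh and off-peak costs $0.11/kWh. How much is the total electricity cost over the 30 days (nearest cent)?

$10.94

Peak energy = 0.9 kW × 1 h × 30 = 27 kWh
Off-peak energy = 0.9 kW × 1.5 h × 30 = 40.5 kWh
Cost = 27 × $0.24 + 40.5 × $0.11 = $6.48 + $4.455 = $10.94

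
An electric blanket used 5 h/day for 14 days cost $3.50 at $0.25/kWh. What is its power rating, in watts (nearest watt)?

200 W

Energy = $3.50 ÷ $0.25/kWh = 14 kWh
Runtime = 5 h/day × 14 days = 70 h
Power = 14 kWh ÷ 70 h = 0.2 kW = 200 W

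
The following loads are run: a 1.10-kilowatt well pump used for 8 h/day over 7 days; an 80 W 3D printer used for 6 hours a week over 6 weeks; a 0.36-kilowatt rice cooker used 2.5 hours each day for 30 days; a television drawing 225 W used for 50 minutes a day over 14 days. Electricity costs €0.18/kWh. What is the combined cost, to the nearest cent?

€16.94

well pump: Runtime = 8 h/day × 7 days = 56 h
well pump: 1.1 kW × 56 h = 61.6 kWh
3D printer: Runtime = 6 h/week × 6 weeks = 36 h
3D printer: 0.08 kW × 36 h = 2.88 kWh
rice cooker: Runtime = 2.5 h/day × 30 days = 75 h
rice cooker: 0.36 kW × 75 h = 27 kWh
television: Runtime = 50 min × 14 = 700 min = 11.666666… h
television: 0.225 kW × 11.666666… h = 2.625 kWh
Total energy = 94.105 kWh
Cost = 94.105 × €0.18 = €16.94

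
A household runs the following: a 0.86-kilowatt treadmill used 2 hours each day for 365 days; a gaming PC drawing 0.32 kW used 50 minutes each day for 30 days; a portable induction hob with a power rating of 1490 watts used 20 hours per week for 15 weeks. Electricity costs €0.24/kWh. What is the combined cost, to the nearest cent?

treadmill: Runtime = 2 h/day × 365 days = 730 h
treadmill: 0.86 kW × 730 h = 627.8 kWh
gaming PC: Runtime = 50 min × 30 = 1500 min = 25 h
gaming PC: 0.32 kW × 25 h = 8 kWh
portable induction hob: Runtime = 20 h/week × 15 weeks = 300 h
portable induction hob: 1.49 kW × 300 h = 447 kWh
Total energy = 1082.8 kWh
Cost = 1082.8 × €0.24 = €259.87

€259.87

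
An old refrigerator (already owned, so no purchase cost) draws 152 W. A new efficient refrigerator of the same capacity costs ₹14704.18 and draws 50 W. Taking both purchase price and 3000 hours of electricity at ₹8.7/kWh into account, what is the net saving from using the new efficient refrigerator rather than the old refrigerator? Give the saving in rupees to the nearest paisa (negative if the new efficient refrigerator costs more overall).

old refrigerator: ₹0.00 + (152/1000) kW × 3000 h × ₹8.7 = ₹0.00 + ₹3967.2 = ₹3967.2
new efficient refrigerator: ₹14704.18 + (50/1000) kW × 3000 h × ₹8.7 = ₹14704.18 + ₹1305 = ₹16009.18
Saving = ₹3967.2 − ₹16009.18 = −₹12041.98

-₹12041.98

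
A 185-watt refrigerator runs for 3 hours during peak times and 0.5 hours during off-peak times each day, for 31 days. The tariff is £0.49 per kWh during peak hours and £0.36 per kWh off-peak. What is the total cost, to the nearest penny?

Peak energy = 0.185 kW × 3 h × 31 = 17.205 kWh
Off-peak energy = 0.185 kW × 0.5 h × 31 = 2.8675 kWh
Cost = 17.205 × £0.49 + 2.8675 × £0.36 = £8.43045 + £1.0323 = £9.46

£9.46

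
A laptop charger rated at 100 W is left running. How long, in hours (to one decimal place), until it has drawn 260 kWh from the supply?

2600.0 h

Hours = 260 kWh ÷ 0.1 kW = 2600.0 h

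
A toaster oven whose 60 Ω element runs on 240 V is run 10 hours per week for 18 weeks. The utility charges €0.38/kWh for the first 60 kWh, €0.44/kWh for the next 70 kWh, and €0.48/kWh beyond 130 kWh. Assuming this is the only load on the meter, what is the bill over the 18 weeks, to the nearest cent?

Power = V²/R = 240²/60 = 960 W = 0.96 kW
Runtime = 10 h/week × 18 weeks = 180 h
Energy = 0.96 kW × 180 h = 172.8 kWh
Tier 1 (0–60 kWh): 60 × €0.38 = €22.8
Tier 2 (60–130 kWh): 70 × €0.44 = €30.8
Above 130 kWh: 42.8 × €0.48 = €20.544
Bill = €74.14

€74.14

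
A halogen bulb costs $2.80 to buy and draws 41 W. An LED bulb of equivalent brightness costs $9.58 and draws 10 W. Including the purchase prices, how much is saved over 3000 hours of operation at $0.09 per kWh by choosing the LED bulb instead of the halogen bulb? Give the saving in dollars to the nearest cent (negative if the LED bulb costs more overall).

halogen bulb: $2.80 + (41/1000) kW × 3000 h × $0.09 = $2.80 + $11.07 = $13.87
LED bulb: $9.58 + (10/1000) kW × 3000 h × $0.09 = $9.58 + $2.7 = $12.28
Saving = $13.87 − $12.28 = $1.59

$1.59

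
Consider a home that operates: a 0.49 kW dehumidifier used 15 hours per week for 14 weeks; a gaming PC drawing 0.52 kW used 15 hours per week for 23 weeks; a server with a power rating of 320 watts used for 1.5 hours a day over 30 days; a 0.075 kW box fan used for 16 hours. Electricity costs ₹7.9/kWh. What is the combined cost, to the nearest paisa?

₹2353.41

dehumidifier: Runtime = 15 h/week × 14 weeks = 210 h
dehumidifier: 0.49 kW × 210 h = 102.9 kWh
gaming PC: Runtime = 15 h/week × 23 weeks = 345 h
gaming PC: 0.52 kW × 345 h = 179.4 kWh
server: Runtime = 1.5 h/day × 30 days = 45 h
server: 0.32 kW × 45 h = 14.4 kWh
box fan: 0.075 kW × 16 h = 1.2 kWh
Total energy = 297.9 kWh
Cost = 297.9 × ₹7.9 = ₹2353.41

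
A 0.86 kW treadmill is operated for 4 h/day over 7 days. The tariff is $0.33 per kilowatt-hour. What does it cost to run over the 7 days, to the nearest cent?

$7.95

Runtime = 4 h/day × 7 days = 28 h
Energy = 0.86 kW × 28 h = 24.08 kWh
Cost = 24.08 kWh × $0.33/kWh = $7.95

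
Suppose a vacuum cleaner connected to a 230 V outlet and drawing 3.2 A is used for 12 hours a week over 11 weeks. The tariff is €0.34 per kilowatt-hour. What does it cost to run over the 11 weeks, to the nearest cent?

€33.03

Power = 3.2 A × 230 V = 736 W = 0.736 kW
Runtime = 12 h/week × 11 weeks = 132 h
Energy = 0.736 kW × 132 h = 97.152 kWh
Cost = 97.152 kWh × €0.34/kWh = €33.03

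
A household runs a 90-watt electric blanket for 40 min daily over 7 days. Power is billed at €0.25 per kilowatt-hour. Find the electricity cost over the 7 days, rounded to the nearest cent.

€0.11

Runtime = 40 min × 7 = 280 min = 4.666666… h
Energy = 0.09 kW × 4.666666… h = 0.42 kWh
Cost = 0.42 kWh × €0.25/kWh = €0.11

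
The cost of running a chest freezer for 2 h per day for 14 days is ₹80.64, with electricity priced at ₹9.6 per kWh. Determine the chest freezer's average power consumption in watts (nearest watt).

300 W

Energy = ₹80.64 ÷ ₹9.6/kWh = 8.4 kWh
Runtime = 2 h/day × 14 days = 28 h
Power = 8.4 kWh ÷ 28 h = 0.3 kW = 300 W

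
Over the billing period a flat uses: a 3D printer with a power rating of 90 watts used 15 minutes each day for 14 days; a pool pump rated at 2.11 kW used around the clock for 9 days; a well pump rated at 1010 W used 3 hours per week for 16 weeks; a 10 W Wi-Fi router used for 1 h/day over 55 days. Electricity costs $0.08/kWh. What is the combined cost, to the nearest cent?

3D printer: Runtime = 15 min × 14 = 210 min = 3.5 h
3D printer: 0.09 kW × 3.5 h = 0.315 kWh
pool pump: Runtime = 24 h × 9 = 216 h
pool pump: 2.11 kW × 216 h = 455.76 kWh
well pump: Runtime = 3 h/week × 16 weeks = 48 h
well pump: 1.01 kW × 48 h = 48.48 kWh
Wi-Fi router: Runtime = 1 h/day × 55 days = 55 h
Wi-Fi router: 0.01 kW × 55 h = 0.55 kWh
Total energy = 505.105 kWh
Cost = 505.105 × $0.08 = $40.41

$40.41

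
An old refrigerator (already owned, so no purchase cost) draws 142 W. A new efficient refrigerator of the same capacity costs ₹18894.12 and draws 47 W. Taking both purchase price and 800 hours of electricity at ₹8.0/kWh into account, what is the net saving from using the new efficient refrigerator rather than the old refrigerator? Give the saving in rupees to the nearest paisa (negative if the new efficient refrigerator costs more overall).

old refrigerator: ₹0.00 + (142/1000) kW × 800 h × ₹8.0 = ₹0.00 + ₹908.8 = ₹908.8
new efficient refrigerator: ₹18894.12 + (47/1000) kW × 800 h × ₹8.0 = ₹18894.12 + ₹300.8 = ₹19194.92
Saving = ₹908.8 − ₹19194.92 = −₹18286.12

-₹18286.12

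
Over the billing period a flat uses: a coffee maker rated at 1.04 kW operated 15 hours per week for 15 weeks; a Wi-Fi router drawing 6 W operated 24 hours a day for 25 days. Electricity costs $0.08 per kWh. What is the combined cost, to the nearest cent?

$19.01

coffee maker: Runtime = 15 h/week × 15 weeks = 225 h
coffee maker: 1.04 kW × 225 h = 234 kWh
Wi-Fi router: Runtime = 24 h × 25 = 600 h
Wi-Fi router: 0.006 kW × 600 h = 3.6 kWh
Total energy = 237.6 kWh
Cost = 237.6 × $0.08 = $19.01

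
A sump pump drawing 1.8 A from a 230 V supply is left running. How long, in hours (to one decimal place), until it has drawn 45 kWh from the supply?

Power = 1.8 A × 230 V = 414 W = 0.414 kW
Hours = 45 kWh ÷ 0.414 kW = 108.7 h

108.7 h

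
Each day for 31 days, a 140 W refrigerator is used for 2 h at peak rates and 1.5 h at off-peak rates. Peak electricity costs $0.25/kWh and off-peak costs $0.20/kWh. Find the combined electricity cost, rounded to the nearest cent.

Peak energy = 0.14 kW × 2 h × 31 = 8.68 kWh
Off-peak energy = 0.14 kW × 1.5 h × 31 = 6.51 kWh
Cost = 8.68 × $0.25 + 6.51 × $0.20 = $2.17 + $1.302 = $3.47

$3.47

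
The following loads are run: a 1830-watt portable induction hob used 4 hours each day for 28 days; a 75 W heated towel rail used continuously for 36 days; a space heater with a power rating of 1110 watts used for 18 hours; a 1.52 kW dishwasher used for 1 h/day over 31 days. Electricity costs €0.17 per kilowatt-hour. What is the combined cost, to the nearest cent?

€57.27

portable induction hob: Runtime = 4 h/day × 28 days = 112 h
portable induction hob: 1.83 kW × 112 h = 204.96 kWh
heated towel rail: Runtime = 24 h × 36 = 864 h
heated towel rail: 0.075 kW × 864 h = 64.8 kWh
space heater: 1.11 kW × 18 h = 19.98 kWh
dishwasher: Runtime = 1 h/day × 31 days = 31 h
dishwasher: 1.52 kW × 31 h = 47.12 kWh
Total energy = 336.86 kWh
Cost = 336.86 × €0.17 = €57.27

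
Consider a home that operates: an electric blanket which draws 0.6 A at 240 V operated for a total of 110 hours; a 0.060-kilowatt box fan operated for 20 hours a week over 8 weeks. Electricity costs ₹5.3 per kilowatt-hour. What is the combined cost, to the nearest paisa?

electric blanket: Power = 0.6 A × 240 V = 144 W = 0.144 kW
electric blanket: 0.144 kW × 110 h = 15.84 kWh
box fan: Runtime = 20 h/week × 8 weeks = 160 h
box fan: 0.06 kW × 160 h = 9.6 kWh
Total energy = 25.44 kWh
Cost = 25.44 × ₹5.3 = ₹134.83

₹134.83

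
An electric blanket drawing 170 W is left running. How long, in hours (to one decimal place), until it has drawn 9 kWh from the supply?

Hours = 9 kWh ÷ 0.17 kW = 52.9 h

52.9 h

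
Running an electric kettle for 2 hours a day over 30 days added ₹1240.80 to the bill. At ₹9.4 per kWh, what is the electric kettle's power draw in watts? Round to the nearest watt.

Energy = ₹1240.80 ÷ ₹9.4/kWh = 132 kWh
Runtime = 2 h/day × 30 days = 60 h
Power = 132 kWh ÷ 60 h = 2.2 kW = 2200 W

2200 W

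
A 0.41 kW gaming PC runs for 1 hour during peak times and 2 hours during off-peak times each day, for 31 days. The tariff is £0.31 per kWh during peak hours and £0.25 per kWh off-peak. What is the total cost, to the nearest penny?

£10.30

Peak energy = 0.41 kW × 1 h × 31 = 12.71 kWh
Off-peak energy = 0.41 kW × 2 h × 31 = 25.42 kWh
Cost = 12.71 × £0.31 + 25.42 × £0.25 = £3.9401 + £6.355 = £10.30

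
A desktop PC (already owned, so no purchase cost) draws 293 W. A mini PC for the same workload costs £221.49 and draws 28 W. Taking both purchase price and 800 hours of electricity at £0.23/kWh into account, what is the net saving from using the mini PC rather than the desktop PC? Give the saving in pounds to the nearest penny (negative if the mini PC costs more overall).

-£172.73

desktop PC: £0.00 + (293/1000) kW × 800 h × £0.23 = £0.00 + £53.912 = £53.912
mini PC: £221.49 + (28/1000) kW × 800 h × £0.23 = £221.49 + £5.152 = £226.642
Saving = £53.912 − £226.642 = −£172.73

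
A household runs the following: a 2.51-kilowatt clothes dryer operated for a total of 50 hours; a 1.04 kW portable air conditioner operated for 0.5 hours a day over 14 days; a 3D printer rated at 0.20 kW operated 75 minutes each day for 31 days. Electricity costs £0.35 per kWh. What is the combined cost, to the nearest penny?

clothes dryer: 2.51 kW × 50 h = 125.5 kWh
portable air conditioner: Runtime = 0.5 h/day × 14 days = 7 h
portable air conditioner: 1.04 kW × 7 h = 7.28 kWh
3D printer: Runtime = 75 min × 31 = 2325 min = 38.75 h
3D printer: 0.2 kW × 38.75 h = 7.75 kWh
Total energy = 140.53 kWh
Cost = 140.53 × £0.35 = £49.19

£49.19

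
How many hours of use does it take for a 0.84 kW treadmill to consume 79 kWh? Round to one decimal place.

Hours = 79 kWh ÷ 0.84 kW = 94.0 h

94.0 h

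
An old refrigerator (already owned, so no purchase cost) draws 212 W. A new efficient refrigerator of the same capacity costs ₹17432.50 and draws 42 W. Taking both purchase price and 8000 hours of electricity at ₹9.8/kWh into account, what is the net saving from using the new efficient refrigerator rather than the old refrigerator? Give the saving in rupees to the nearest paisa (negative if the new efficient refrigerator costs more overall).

-₹4104.50

old refrigerator: ₹0.00 + (212/1000) kW × 8000 h × ₹9.8 = ₹0.00 + ₹16620.8 = ₹16620.8
new efficient refrigerator: ₹17432.50 + (42/1000) kW × 8000 h × ₹9.8 = ₹17432.50 + ₹3292.8 = ₹20725.3
Saving = ₹16620.8 − ₹20725.3 = −₹4104.5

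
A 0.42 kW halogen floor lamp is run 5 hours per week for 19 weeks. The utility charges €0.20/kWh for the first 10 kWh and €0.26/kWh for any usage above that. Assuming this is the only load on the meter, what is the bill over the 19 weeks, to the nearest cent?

€9.77

Runtime = 5 h/week × 19 weeks = 95 h
Energy = 0.42 kW × 95 h = 39.9 kWh
Tier 1 (0–10 kWh): 10 × €0.20 = €2
Above 10 kWh: 29.9 × €0.26 = €7.774
Bill = €9.77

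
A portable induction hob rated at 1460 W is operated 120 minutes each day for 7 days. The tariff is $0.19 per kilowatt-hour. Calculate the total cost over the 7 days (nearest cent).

$3.88

Runtime = 120 min × 7 = 840 min = 14 h
Energy = 1.46 kW × 14 h = 20.44 kWh
Cost = 20.44 kWh × $0.19/kWh = $3.88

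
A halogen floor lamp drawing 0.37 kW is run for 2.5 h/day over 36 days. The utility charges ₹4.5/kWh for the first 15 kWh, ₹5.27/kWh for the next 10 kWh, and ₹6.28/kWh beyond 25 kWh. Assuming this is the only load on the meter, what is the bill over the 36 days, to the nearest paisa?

₹172.32

Runtime = 2.5 h/day × 36 days = 90 h
Energy = 0.37 kW × 90 h = 33.3 kWh
Tier 1 (0–15 kWh): 15 × ₹4.5 = ₹67.5
Tier 2 (15–25 kWh): 10 × ₹5.27 = ₹52.7
Above 25 kWh: 8.3 × ₹6.28 = ₹52.124
Bill = ₹172.32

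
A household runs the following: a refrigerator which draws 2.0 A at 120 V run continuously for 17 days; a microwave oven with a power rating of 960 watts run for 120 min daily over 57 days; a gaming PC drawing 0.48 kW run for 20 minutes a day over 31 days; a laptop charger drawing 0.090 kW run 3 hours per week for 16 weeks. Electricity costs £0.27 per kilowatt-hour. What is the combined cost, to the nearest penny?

£58.49

refrigerator: Power = 2.0 A × 120 V = 240 W = 0.24 kW
refrigerator: Runtime = 24 h × 17 = 408 h
refrigerator: 0.24 kW × 408 h = 97.92 kWh
microwave oven: Runtime = 120 min × 57 = 6840 min = 114 h
microwave oven: 0.96 kW × 114 h = 109.44 kWh
gaming PC: Runtime = 20 min × 31 = 620 min = 10.333333… h
gaming PC: 0.48 kW × 10.333333… h = 4.96 kWh
laptop charger: Runtime = 3 h/week × 16 weeks = 48 h
laptop charger: 0.09 kW × 48 h = 4.32 kWh
Total energy = 216.64 kWh
Cost = 216.64 × £0.27 = £58.49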